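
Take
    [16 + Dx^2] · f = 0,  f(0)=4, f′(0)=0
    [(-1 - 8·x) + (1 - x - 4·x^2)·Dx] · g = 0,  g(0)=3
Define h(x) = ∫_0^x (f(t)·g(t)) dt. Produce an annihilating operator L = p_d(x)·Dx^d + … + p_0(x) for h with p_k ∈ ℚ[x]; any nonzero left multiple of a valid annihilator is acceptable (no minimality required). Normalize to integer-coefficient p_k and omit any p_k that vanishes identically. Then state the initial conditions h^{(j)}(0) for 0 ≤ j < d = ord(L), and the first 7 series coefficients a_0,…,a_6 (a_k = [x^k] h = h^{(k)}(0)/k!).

f: a_k = 4, 0, -32, 0, 128/3, 0, -1024/45, …
g: a_k = 3, 3, 15, 27, 87, 195, 543, …
h₀=f·g: eliminate ⇒ L₀, order ≤ 2·1.
Integrate: L := L₀·Dx.
L = (-8 + 16·x + 64·x^2)·Dx + (2 + 16·x)·Dx^2 + (-1 + x + 4·x^2)·Dx^3  (order 3).
h: a_k = 0, 12, 6, -12, 3, -4/5, 22/3, …
ICs: h(0) = 0, h′(0) = 12, h′′(0) = 12.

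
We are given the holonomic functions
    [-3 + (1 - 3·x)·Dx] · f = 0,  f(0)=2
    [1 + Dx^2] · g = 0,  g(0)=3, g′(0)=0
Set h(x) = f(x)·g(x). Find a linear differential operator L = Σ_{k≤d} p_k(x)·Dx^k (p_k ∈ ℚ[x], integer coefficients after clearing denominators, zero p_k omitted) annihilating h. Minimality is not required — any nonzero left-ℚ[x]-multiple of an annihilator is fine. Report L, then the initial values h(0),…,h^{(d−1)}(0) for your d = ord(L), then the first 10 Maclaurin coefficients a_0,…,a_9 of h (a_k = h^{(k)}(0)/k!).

L = (-1 + 3·x) + 6·Dx + (-1 + 3·x)·Dx^2  (order 2).
h: a_k = 6, 18, 51, 153, 1837/4, 5511/4, 495989/120, 495989/40, 249978457/6720, 249978457/2240, …
ICs: h(0) = 6, h′(0) = 18.

f: a_k = 2, 6, 18, 54, 162, 486, 1458, 4374, 13122, 39366, …
g: a_k = 3, 0, -3/2, 0, 1/8, 0, -1/240, 0, 1/13440, 0, …
h₀=f·g: eliminate ⇒ L₀, order ≤ 1·2.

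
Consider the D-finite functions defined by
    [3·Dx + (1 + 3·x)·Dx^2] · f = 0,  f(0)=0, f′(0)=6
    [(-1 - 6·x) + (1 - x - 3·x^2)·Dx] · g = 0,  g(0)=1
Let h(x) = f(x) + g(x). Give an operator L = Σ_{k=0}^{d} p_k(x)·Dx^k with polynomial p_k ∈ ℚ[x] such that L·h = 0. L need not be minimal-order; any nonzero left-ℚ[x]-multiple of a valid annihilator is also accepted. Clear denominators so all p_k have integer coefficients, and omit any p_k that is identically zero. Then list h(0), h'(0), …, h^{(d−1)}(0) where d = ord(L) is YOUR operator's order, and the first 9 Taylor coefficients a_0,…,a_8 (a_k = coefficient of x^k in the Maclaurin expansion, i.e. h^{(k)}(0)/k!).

L = (-270 - 1422·x - 3780·x^2 - 2916·x^3 - 2916·x^4)·Dx + (-24 - 468·x - 2736·x^2 - 5616·x^3 - 5994·x^4 - 4860·x^5)·Dx^2 + (11 + 79·x + 129·x^2 - 171·x^3 - 783·x^4 - 1377·x^5 - 972·x^6)·Dx^3  (order 3).
h: a_k = 1, 7, -5, 25, -43/2, 686/5, -146, 5893/7, -4529/4, …
ICs: h(0) = 1, h′(0) = 7, h′′(0) = -10.

f: a_k = 0, 6, -9, 18, -81/2, 486/5, -243, 4374/7, -6561/4, …
g: a_k = 1, 1, 4, 7, 19, 40, 97, 217, 508, …
Weyl lclm of L_f,L_g ⇒ L₀ (ord ≤ 3).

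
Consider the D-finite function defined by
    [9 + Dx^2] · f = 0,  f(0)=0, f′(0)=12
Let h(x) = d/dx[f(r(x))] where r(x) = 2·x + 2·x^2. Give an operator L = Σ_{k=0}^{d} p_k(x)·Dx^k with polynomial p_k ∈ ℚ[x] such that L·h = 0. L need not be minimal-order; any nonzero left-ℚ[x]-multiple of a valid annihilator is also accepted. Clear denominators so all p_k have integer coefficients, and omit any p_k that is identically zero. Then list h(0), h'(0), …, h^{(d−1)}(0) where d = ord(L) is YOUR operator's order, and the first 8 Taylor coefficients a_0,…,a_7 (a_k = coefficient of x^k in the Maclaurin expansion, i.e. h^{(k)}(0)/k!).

L = (48 + 288·x + 864·x^2 + 1152·x^3 + 576·x^4) + (-6 - 12·x)·Dx + (1 + 4·x + 4·x^2)·Dx^2  (order 2).
h: a_k = 24, 48, -432, -1728, -864, 6912, 82944/5, 41472/5, …
ICs: h(0) = 24, h′(0) = 48.

f: a_k = 0, 12, 0, -18, 0, 81/10, 0, -243/140, …
Substitute x→r, Dx→(1/r')Dx; clear ⇒ L₀.
Differentiate: ansatz ord ≤ ord L₀ ⇒ L.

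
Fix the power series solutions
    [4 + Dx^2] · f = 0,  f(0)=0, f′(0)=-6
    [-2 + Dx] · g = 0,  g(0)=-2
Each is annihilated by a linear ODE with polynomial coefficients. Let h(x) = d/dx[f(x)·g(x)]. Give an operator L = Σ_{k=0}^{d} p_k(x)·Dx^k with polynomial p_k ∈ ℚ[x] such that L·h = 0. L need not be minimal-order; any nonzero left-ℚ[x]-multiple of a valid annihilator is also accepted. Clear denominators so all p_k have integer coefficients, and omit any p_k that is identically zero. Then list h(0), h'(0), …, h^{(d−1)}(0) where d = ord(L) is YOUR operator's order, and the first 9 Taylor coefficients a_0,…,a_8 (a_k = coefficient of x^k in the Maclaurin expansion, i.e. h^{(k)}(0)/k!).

L = 8 - 4·Dx + Dx^2  (order 2).
h: a_k = 12, 48, 48, 0, -32, -128/5, -128/15, 0, 128/105, …
ICs: h(0) = 12, h′(0) = 48.

f: a_k = 0, -6, 0, 4, 0, -4/5, 0, 8/105, 0, …
g: a_k = -2, -4, -4, -8/3, -4/3, -8/15, -8/45, -16/315, -4/315, …
f·g: L₀ = L_f ⊗_s L_g, ord ≤ 2·1.
Derive L from L₀ (diff closure).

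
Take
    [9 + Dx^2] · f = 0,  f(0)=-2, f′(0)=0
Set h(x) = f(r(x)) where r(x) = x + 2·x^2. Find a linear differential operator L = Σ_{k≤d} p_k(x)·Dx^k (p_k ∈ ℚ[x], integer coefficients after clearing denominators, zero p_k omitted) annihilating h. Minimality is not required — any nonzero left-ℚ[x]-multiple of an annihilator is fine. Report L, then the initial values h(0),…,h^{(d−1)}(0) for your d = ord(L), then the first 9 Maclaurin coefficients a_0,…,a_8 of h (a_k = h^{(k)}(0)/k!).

L = (9 + 108·x + 432·x^2 + 576·x^3) - 4·Dx + (1 + 4·x)·Dx^2  (order 2).
h: a_k = -2, 0, 9, 36, 117/4, -54, -6399/40, -1917/10, 29511/2240, …
ICs: h(0) = -2, h′(0) = 0.

f: a_k = -2, 0, 9, 0, -27/4, 0, 81/40, 0, -729/2240, …
Change of var in L_f (x↦r) gives L₀.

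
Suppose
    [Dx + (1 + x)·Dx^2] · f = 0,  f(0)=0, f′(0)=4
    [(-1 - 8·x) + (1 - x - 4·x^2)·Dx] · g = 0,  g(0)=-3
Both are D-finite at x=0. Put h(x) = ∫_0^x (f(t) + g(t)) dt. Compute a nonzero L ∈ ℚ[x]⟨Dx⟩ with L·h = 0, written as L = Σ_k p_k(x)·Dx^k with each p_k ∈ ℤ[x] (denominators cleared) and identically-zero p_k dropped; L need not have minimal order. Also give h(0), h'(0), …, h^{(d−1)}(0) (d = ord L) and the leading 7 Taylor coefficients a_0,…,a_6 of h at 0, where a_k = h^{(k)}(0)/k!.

f: a_k = 0, 4, -2, 4/3, -1, 4/5, -2/3, …
g: a_k = -3, -3, -15, -27, -87, -195, -543, …
Weyl lclm of L_f,L_g ⇒ L₀ (ord ≤ 3).
h=∫₀ˣh₀: take L = L₀·Dx.
L = (-74 - 562·x - 1120·x^2 - 1728·x^3 - 768·x^4)·Dx^2 + (-52 - 576·x - 1636·x^2 - 3264·x^3 - 3488·x^4 - 1280·x^5)·Dx^3 + (11 + 41·x + 53·x^2 - 185·x^3 - 704·x^4 - 752·x^5 - 256·x^6)·Dx^4  (order 4).
h: a_k = 0, -3, 1/2, -17/3, -77/12, -88/5, -971/30, …
ICs: h(0) = 0, h′(0) = -3, h′′(0) = 1, h′′′(0) = -34.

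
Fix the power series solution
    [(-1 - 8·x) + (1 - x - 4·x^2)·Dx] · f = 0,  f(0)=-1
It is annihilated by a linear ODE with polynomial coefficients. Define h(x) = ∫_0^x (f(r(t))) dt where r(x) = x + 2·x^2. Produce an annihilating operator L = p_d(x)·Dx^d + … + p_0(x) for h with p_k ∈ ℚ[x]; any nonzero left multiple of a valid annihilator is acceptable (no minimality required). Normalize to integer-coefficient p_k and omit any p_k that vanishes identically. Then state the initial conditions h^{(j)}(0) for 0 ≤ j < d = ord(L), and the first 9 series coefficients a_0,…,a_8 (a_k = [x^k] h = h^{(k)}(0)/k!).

f: a_k = -1, -1, -5, -9, -29, -65, -181, -441, -1165, …
L₀ from L_f via x↦r, Dx↦r'^{-1}Dx.
∫: right-multiply L₀ by Dx.
L = (1 + 12·x + 48·x^2 + 64·x^3)·Dx + (-1 + x + 6·x^2 + 16·x^3 + 16·x^4)·Dx^2  (order 2).
h: a_k = 0, -1, -1/2, -7/3, -29/4, -103/5, -135/2, -1599/7, -6141/8, …
ICs: h(0) = 0, h′(0) = -1.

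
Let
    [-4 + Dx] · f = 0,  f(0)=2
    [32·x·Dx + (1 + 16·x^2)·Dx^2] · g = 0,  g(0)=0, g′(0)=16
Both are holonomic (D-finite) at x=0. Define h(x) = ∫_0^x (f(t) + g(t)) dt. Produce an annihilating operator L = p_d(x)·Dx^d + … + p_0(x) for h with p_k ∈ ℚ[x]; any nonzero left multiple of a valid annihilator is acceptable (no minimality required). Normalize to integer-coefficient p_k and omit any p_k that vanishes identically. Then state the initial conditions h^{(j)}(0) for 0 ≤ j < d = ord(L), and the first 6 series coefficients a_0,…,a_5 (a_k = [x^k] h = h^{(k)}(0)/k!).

L = (32 - 256·x - 512·x^2)·Dx^2 + (-12 + 48·x + 64·x^2 - 256·x^3)·Dx^3 + (1 + 4·x + 16·x^2 + 64·x^3)·Dx^4  (order 4).
h: a_k = 0, 2, 12, 16/3, -16, 64/15, …
ICs: h(0) = 0, h′(0) = 2, h′′(0) = 24, h′′′(0) = 32.

f: a_k = 2, 8, 16, 64/3, 64/3, 256/15, …
g: a_k = 0, 16, 0, -256/3, 0, 4096/5, …
Weyl lclm of L_f,L_g ⇒ L₀ (ord ≤ 3).
Integrate: L := L₀·Dx.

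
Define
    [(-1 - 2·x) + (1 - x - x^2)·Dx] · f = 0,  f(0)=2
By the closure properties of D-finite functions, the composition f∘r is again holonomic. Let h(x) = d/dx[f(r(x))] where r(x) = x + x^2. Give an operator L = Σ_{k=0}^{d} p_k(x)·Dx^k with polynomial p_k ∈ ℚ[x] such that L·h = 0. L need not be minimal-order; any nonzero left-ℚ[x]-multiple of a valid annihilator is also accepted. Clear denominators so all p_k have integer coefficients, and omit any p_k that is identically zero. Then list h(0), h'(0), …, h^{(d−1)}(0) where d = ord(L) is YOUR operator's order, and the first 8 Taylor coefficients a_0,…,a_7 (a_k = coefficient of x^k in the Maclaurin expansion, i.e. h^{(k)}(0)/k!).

f: a_k = 2, 2, 4, 6, 10, 16, 26, 42, …
h₀=f(r): pull back L_f along r ⇒ L₀.
Differentiate: ansatz ord ≤ ord L₀ ⇒ L.
L = (6 + 24·x + 48·x^2 + 68·x^3 + 84·x^4 + 60·x^5 + 20·x^6) + (-1 - 3·x + 12·x^3 + 25·x^4 + 24·x^5 + 14·x^6 + 4·x^7)·Dx  (order 1).
h: a_k = 2, 12, 42, 128, 370, 1032, 2786, 7376, …
ICs: h(0) = 2.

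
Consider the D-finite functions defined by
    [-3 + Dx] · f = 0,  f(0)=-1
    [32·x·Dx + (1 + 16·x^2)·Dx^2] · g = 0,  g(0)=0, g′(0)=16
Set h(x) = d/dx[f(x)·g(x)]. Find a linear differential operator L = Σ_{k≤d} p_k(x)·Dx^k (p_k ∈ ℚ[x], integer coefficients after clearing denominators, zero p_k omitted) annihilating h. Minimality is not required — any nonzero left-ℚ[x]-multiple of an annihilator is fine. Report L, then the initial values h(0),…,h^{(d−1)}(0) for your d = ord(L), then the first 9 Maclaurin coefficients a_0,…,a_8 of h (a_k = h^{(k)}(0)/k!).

f: a_k = -1, -3, -9/2, -9/2, -27/8, -81/40, -81/80, -243/560, -729/4480, …
g: a_k = 0, 16, 0, -256/3, 0, 4096/5, 0, -65536/7, 0, …
Sym-product of L_f,L_g gives L₀ (≤ ord 2).
Derive L from L₀ (diff closure).
L = (-69 - 576·x + 5472·x^2 - 9216·x^3 + 6912·x^4) + (14 + 288·x - 2112·x^2 + 4608·x^3 - 4608·x^4)·Dx + (3 - 32·x + 96·x^2 - 512·x^3 + 768·x^4)·Dx^2  (order 2).
h: a_k = -16, -96, 40, 736, -2446, -12636, 208169/5, 6878568/35, -194189089/280, …
ICs: h(0) = -16, h′(0) = -96.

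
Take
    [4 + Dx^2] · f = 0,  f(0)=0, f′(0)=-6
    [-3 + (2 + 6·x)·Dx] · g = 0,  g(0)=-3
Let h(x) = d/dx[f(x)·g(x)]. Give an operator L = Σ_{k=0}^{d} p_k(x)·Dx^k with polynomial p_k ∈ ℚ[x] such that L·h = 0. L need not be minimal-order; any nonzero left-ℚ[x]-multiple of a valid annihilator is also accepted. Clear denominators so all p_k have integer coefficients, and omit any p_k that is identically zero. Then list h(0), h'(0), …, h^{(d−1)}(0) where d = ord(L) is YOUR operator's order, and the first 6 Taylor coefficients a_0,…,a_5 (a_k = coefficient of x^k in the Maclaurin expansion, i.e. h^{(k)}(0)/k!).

L = (1453 + 11712·x + 26784·x^2 + 27648·x^3 + 20736·x^4) + (132 - 756·x - 5184·x^2 - 5184·x^3)·Dx + (172 + 1416·x + 4428·x^2 + 6912·x^3 + 5184·x^4)·Dx^2  (order 2).
h: a_k = 18, 54, -387/4, 99/2, -13137/64, 197667/320, …
ICs: h(0) = 18, h′(0) = 54.

f: a_k = 0, -6, 0, 4, 0, -4/5, …
g: a_k = -3, -9/2, 27/8, -81/16, 1215/128, -5103/256, …
f·g: L₀ = L_f ⊗_s L_g, ord ≤ 2·1.
Differentiate: ansatz ord ≤ ord L₀ ⇒ L.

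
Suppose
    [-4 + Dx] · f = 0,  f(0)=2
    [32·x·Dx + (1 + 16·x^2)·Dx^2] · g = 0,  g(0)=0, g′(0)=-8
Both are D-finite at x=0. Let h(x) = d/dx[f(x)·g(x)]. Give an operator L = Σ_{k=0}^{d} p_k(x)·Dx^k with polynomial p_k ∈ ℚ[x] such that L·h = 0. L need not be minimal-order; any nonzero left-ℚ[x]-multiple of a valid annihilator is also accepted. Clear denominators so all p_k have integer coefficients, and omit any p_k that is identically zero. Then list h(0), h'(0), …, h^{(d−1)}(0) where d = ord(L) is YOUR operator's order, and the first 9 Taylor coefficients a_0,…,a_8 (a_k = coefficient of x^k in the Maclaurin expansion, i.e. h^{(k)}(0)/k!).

f: a_k = 2, 8, 16, 64/3, 64/3, 256/15, 512/45, 2048/315, 1024/315, …
g: a_k = 0, -8, 0, 128/3, 0, -2048/5, 0, 32768/7, 0, …
f·g: L₀ = L_f ⊗_s L_g, ord ≤ 1·2.
h=h₀': d/dx-closure on L₀ ⇒ L.
L = (16 + 320·x - 768·x^2 + 1024·x^3) + (-96·x + 256·x^2 - 512·x^3)·Dx + (-1 + 4·x - 16·x^2 + 64·x^3)·Dx^2  (order 2).
h: a_k = -16, -128, -128, 2048/3, -1536, -45056/3, 126976/5, 14811136/63, -9428992/21, …
ICs: h(0) = -16, h′(0) = -128.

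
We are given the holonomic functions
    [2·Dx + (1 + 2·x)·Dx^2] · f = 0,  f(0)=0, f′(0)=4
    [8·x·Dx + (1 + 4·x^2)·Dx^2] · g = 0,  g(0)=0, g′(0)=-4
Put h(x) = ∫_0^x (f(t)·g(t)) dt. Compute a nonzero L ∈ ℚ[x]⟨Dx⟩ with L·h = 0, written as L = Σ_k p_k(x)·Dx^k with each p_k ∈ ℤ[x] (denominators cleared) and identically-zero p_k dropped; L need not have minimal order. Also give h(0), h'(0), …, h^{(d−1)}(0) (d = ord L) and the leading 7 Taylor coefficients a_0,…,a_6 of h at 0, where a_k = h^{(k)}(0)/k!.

L = (192 + 704·x + 2560·x^2 + 9984·x^3 + 15360·x^4 + 13312·x^5 + 4096·x^7)·Dx^2 + (72 + 992·x + 4928·x^2 + 15488·x^3 + 34816·x^4 + 47616·x^5 + 35840·x^6 + 6144·x^7 + 14336·x^8)·Dx^3 + (24 + 256·x + 1536·x^2 + 4992·x^3 + 11520·x^4 + 19968·x^5 + 24576·x^6 + 18432·x^7 + 6144·x^8 + 8192·x^9)·Dx^4 + (5 + 36·x + 148·x^2 + 448·x^3 + 1056·x^4 + 1920·x^5 + 2688·x^6 + 3072·x^7 + 2304·x^8 + 1024·x^9 + 1024·x^10)·Dx^5  (order 5).
h: a_k = 0, 0, 0, -16/3, 4, 0, 16/9, …
ICs: h(0) = 0, h′(0) = 0, h′′(0) = 0, h′′′(0) = -32, h′′′′(0) = 96.

f: a_k = 0, 4, -4, 16/3, -8, 64/5, -64/3, …
g: a_k = 0, -4, 0, 16/3, 0, -64/5, 0, …
Sym-product of L_f,L_g gives L₀ (≤ ord 4).
h=∫h₀ ⇒ L = L₀·Dx.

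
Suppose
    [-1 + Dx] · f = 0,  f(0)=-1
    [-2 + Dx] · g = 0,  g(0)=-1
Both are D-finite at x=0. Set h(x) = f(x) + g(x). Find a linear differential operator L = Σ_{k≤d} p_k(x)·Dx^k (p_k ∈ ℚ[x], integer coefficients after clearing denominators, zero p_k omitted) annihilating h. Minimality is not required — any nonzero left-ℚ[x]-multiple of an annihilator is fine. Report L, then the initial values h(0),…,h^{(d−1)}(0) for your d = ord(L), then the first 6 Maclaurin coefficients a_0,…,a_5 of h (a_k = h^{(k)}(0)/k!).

L = 2 - 3·Dx + Dx^2  (order 2).
h: a_k = -2, -3, -5/2, -3/2, -17/24, -11/40, …
ICs: h(0) = -2, h′(0) = -3.

f: a_k = -1, -1, -1/2, -1/6, -1/24, -1/120, …
g: a_k = -1, -2, -2, -4/3, -2/3, -4/15, …
Sum ⇒ L₀ = lclm(L_f,L_g) in ℚ(x)⟨Dx⟩.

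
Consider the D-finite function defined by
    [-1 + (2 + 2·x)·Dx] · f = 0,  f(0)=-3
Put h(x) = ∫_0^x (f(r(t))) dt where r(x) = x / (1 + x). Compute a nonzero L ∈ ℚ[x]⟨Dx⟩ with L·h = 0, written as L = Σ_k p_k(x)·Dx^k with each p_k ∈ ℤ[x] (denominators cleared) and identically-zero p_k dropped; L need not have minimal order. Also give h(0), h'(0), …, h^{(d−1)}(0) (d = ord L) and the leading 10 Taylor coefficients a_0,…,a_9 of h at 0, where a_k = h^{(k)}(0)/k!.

f: a_k = -3, -3/2, 3/8, -3/16, 15/128, -21/256, 63/1024, -99/2048, 1287/32768, -2145/65536, …
L₀ from L_f via x↦r, Dx↦r'^{-1}Dx.
∫: right-multiply L₀ by Dx.
L = -Dx + (2 + 6·x + 4·x^2)·Dx^2  (order 2).
h: a_k = 0, -3, -3/4, 5/8, -39/64, 423/640, -399/512, 7059/7168, -21615/16384, 182461/98304, …
ICs: h(0) = 0, h′(0) = -3.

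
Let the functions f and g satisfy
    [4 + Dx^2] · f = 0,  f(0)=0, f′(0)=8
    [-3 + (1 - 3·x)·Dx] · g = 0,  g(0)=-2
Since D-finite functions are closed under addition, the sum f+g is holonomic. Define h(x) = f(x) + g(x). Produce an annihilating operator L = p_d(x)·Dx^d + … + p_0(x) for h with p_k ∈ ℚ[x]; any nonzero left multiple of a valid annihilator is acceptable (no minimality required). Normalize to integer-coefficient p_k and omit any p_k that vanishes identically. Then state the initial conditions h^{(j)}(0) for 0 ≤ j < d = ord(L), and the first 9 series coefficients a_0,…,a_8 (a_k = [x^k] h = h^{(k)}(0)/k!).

f: a_k = 0, 8, 0, -16/3, 0, 16/15, 0, -32/315, 0, …
g: a_k = -2, -6, -18, -54, -162, -486, -1458, -4374, -13122, …
Sum ⇒ L₀ = lclm(L_f,L_g) in ℚ(x)⟨Dx⟩.
L = (-348 + 144·x - 216·x^2) + (44 - 180·x + 216·x^2 - 216·x^3)·Dx + (-87 + 36·x - 54·x^2)·Dx^2 + (11 - 45·x + 54·x^2 - 54·x^3)·Dx^3  (order 3).
h: a_k = -2, 2, -18, -178/3, -162, -7274/15, -1458, -1377842/315, -13122, …
ICs: h(0) = -2, h′(0) = 2, h′′(0) = -36.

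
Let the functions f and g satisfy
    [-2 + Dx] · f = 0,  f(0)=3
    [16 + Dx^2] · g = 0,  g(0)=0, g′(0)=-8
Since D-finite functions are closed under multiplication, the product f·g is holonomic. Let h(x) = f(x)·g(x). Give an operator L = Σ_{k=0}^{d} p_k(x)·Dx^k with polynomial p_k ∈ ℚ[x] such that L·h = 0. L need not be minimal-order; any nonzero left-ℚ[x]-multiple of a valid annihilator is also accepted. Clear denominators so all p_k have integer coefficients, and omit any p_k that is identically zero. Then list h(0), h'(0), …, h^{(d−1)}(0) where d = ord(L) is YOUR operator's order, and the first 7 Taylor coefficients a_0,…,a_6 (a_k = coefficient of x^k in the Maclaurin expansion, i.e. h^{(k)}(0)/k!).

L = 20 - 4·Dx + Dx^2  (order 2).
h: a_k = 0, -24, -48, 16, 96, 304/5, -352/15, …
ICs: h(0) = 0, h′(0) = -24.

f: a_k = 3, 6, 6, 4, 2, 4/5, 4/15, …
g: a_k = 0, -8, 0, 64/3, 0, -256/15, 0, …
h₀=f·g: eliminate ⇒ L₀, order ≤ 1·2.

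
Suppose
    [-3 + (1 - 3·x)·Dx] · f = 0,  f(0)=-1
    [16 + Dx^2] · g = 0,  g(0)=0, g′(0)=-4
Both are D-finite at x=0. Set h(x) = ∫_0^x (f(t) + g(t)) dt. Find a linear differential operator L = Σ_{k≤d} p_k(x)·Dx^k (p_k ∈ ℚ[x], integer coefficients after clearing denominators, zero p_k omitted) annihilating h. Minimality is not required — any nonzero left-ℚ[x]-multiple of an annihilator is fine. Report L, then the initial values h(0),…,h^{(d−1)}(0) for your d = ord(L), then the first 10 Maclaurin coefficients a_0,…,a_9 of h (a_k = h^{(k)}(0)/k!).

f: a_k = -1, -3, -9, -27, -81, -243, -729, -2187, -6561, -19683, …
g: a_k = 0, -4, 0, 32/3, 0, -128/15, 0, 1024/315, 0, -2048/2835, …
Weyl lclm of L_f,L_g ⇒ L₀ (ord ≤ 3).
Integrate: L := L₀·Dx.
L = (1680 - 2304·x + 3456·x^2)·Dx + (-272 + 1584·x - 3456·x^2 + 3456·x^3)·Dx^2 + (105 - 144·x + 216·x^2)·Dx^3 + (-17 + 99·x - 216·x^2 + 216·x^3)·Dx^4  (order 4).
h: a_k = 0, -1, -7/2, -3, -49/12, -81/5, -3773/90, -729/7, -687881/2520, -729, …
ICs: h(0) = 0, h′(0) = -1, h′′(0) = -7, h′′′(0) = -18.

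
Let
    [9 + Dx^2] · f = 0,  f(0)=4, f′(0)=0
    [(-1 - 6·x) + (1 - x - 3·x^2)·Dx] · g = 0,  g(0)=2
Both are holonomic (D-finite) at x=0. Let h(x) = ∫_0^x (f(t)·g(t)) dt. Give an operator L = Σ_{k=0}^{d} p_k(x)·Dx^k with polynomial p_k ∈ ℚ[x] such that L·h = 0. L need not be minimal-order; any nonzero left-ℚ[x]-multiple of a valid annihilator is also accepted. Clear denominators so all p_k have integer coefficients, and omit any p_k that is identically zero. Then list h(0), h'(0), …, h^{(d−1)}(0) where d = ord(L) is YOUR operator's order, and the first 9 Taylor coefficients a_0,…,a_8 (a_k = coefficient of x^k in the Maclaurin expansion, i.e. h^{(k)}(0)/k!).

L = (-3 + 9·x + 27·x^2)·Dx + (2 + 12·x)·Dx^2 + (-1 + x + 3·x^2)·Dx^3  (order 3).
h: a_k = 0, 8, 4, -4/3, 5, 7, 95/6, 1919/70, 4769/80, …
ICs: h(0) = 0, h′(0) = 8, h′′(0) = 8.

f: a_k = 4, 0, -18, 0, 27/2, 0, -81/20, 0, 729/1120, …
g: a_k = 2, 2, 8, 14, 38, 80, 194, 434, 1016, …
h₀=f·g: eliminate ⇒ L₀, order ≤ 2·1.
h=∫h₀ ⇒ L = L₀·Dx.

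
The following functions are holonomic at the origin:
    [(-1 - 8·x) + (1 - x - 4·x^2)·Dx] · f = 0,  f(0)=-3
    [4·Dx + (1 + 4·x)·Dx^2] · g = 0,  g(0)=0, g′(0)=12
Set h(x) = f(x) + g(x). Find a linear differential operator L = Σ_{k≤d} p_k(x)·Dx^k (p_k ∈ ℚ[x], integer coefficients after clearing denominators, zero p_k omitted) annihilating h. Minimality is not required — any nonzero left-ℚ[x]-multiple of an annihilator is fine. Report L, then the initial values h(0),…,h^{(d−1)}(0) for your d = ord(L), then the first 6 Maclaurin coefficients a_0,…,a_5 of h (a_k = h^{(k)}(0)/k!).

f: a_k = -3, -3, -15, -27, -87, -195, …
g: a_k = 0, 12, -24, 64, -192, 3072/5, …
f+g: L₀ = lclm(L_f,L_g), ord ≤ 1+2.
L = (268 + 1616·x + 5504·x^2 + 4608·x^3 + 6144·x^4)·Dx + (11 + 360·x + 3008·x^2 + 7680·x^3 + 9472·x^4 + 10240·x^5)·Dx^2 + (-7 - 67·x - 154·x^2 + 136·x^3 + 928·x^4 + 2176·x^5 + 2048·x^6)·Dx^3  (order 3).
h: a_k = -3, 9, -39, 37, -279, 2097/5, …
ICs: h(0) = -3, h′(0) = 9, h′′(0) = -78.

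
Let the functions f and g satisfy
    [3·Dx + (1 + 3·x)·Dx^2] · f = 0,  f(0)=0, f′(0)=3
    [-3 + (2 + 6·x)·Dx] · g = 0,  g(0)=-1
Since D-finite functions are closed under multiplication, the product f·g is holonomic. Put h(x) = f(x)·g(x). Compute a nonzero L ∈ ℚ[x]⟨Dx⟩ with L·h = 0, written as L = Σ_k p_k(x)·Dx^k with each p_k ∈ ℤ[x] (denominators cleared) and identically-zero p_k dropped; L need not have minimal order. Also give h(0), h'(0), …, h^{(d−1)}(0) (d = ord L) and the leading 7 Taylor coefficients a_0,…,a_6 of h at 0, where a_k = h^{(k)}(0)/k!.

L = 9 + (4 + 24·x + 36·x^2)·Dx^2  (order 2).
h: a_k = 0, -3, 0, 9/8, -27/8, 5751/640, -7533/320, …
ICs: h(0) = 0, h′(0) = -3.

f: a_k = 0, 3, -9/2, 9, -81/4, 243/5, -243/2, …
g: a_k = -1, -3/2, 9/8, -27/16, 405/128, -1701/256, 15309/1024, …
Product ⇒ symmetric product L₀, ord ≤ 2.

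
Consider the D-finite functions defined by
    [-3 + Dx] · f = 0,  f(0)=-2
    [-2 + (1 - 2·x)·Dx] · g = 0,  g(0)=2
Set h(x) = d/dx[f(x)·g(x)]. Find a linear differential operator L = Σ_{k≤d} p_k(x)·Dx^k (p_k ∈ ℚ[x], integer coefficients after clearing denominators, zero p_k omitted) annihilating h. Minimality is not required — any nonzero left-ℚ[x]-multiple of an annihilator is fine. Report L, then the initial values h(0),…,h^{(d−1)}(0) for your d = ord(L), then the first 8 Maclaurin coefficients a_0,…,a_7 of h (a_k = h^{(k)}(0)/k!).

f: a_k = -2, -6, -9, -9, -27/4, -81/20, -81/40, -243/280, …
g: a_k = 2, 4, 8, 16, 32, 64, 128, 256, …
h₀=f·g: eliminate ⇒ L₀, order ≤ 1·1.
h=h₀': d/dx-closure on L₀ ⇒ L.
L = (29 - 60·x + 36·x^2) + (-5 + 16·x - 12·x^2)·Dx  (order 1).
h: a_k = -20, -116, -402, -1126, -5711/2, -13755/2, -321193/20, -5139817/140, …
ICs: h(0) = -20.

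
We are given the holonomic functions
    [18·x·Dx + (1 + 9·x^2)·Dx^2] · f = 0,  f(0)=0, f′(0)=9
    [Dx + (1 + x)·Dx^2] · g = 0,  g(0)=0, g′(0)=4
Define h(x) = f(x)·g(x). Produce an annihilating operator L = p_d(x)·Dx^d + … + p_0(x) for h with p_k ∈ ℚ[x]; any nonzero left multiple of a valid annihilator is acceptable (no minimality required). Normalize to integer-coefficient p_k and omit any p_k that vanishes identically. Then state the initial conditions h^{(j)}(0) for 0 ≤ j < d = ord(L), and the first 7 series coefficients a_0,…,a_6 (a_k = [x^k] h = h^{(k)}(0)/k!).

L = (1368 + 2700·x + 37584·x^2 + 95580·x^3 + 87480·x^4 + 37908·x^5 + 26244·x^7)·Dx + (1298 + 9180·x + 54612·x^2 + 194724·x^3 + 324000·x^4 + 271188·x^5 + 102060·x^6 + 78732·x^7 + 91854·x^8)·Dx^2 + (76 + 2848·x + 12096·x^2 + 43992·x^3 + 117288·x^4 + 173016·x^5 + 139968·x^6 + 75816·x^7 + 78732·x^8 + 52488·x^9)·Dx^3 + (37 + 146·x + 901·x^2 + 2808·x^3 + 7362·x^4 + 15228·x^5 + 21546·x^6 + 17496·x^7 + 12393·x^8 + 13122·x^9 + 6561·x^10)·Dx^4  (order 4).
h: a_k = 0, 0, 36, -18, -96, 45, 2772/5, …
ICs: h(0) = 0, h′(0) = 0, h′′(0) = 72, h′′′(0) = -108.

f: a_k = 0, 9, 0, -27, 0, 729/5, 0, …
g: a_k = 0, 4, -2, 4/3, -1, 4/5, -2/3, …
h₀=f·g: eliminate ⇒ L₀, order ≤ 2·2.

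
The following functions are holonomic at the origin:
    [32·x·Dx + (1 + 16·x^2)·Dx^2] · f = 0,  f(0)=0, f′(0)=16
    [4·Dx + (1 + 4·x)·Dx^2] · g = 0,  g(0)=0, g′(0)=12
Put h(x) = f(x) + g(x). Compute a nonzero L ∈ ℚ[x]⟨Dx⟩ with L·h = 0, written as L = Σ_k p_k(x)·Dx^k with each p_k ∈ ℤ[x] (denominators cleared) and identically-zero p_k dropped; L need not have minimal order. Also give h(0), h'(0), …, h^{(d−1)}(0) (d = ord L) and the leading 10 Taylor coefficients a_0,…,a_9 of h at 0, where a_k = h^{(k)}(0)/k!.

f: a_k = 0, 16, 0, -256/3, 0, 4096/5, 0, -65536/7, 0, 1048576/9, …
g: a_k = 0, 12, -24, 64, -192, 3072/5, -2048, 49152/7, -24576, 262144/3, …
f+g: L₀ = lclm(L_f,L_g), ord ≤ 2+2.
L = (-32 - 384·x + 1536·x^2 + 2048·x^3)·Dx + (-16 - 64·x + 3072·x^3 + 4096·x^4)·Dx^2 + (-1 + 4·x + 32·x^2 + 128·x^3 + 768·x^4 + 1024·x^5)·Dx^3  (order 3).
h: a_k = 0, 28, -24, -64/3, -192, 7168/5, -2048, -16384/7, -24576, 1835008/9, …
ICs: h(0) = 0, h′(0) = 28, h′′(0) = -48.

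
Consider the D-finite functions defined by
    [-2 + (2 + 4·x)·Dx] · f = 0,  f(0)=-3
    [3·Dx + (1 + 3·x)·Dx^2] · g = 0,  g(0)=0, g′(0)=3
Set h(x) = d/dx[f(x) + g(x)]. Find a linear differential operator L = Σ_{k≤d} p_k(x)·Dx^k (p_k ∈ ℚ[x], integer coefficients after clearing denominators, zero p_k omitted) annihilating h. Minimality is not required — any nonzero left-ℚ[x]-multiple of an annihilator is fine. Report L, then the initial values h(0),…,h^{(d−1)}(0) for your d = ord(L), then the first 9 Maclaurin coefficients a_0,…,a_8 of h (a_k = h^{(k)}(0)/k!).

L = (9 + 9·x) + (15 + 54·x + 45·x^2)·Dx + (2 + 13·x + 27·x^2 + 18·x^3)·Dx^2  (order 2).
h: a_k = 0, -6, 45/2, -147/2, 1839/8, -5643/8, 34299/16, -103689/16, 2500119/128, …
ICs: h(0) = 0, h′(0) = -6.

f: a_k = -3, -3, 3/2, -3/2, 15/8, -21/8, 63/16, -99/16, 1287/128, …
g: a_k = 0, 3, -9/2, 9, -81/4, 243/5, -243/2, 2187/7, -6561/8, …
L₀ := lclm(L_f,L_g); ord L₀ ≤ 1+2.
h₀' ⇒ L via d/dx closure of L₀.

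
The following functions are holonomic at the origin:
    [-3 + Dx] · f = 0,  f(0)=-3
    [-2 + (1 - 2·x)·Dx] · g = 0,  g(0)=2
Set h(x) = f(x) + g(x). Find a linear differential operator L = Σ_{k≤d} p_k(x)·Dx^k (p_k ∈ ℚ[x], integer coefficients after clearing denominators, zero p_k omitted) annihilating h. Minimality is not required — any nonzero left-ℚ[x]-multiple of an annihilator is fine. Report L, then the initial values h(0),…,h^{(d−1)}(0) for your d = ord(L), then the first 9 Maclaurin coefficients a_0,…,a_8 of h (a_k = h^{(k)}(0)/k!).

L = (6 + 36·x) + (1 - 36·x + 36·x^2)·Dx + (-1 + 8·x - 12·x^2)·Dx^2  (order 2).
h: a_k = -1, -5, -11/2, 5/2, 175/8, 2317/40, 9997/80, 142631/560, 2291573/4480, …
ICs: h(0) = -1, h′(0) = -5.

f: a_k = -3, -9, -27/2, -27/2, -81/8, -243/40, -243/80, -729/560, -2187/4480, …
g: a_k = 2, 4, 8, 16, 32, 64, 128, 256, 512, …
h₀=f+g: left-lcm gives L₀, ord ≤ 2.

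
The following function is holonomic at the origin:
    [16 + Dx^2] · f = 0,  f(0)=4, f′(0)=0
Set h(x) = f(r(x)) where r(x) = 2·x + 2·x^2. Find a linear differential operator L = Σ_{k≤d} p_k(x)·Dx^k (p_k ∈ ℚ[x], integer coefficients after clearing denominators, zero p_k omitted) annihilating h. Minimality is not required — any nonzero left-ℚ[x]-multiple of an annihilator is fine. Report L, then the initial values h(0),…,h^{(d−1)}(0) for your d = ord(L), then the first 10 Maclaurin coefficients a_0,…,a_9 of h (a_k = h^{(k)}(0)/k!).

f: a_k = 4, 0, -32, 0, 128/3, 0, -1024/45, 0, 2048/315, 0, …
Substitute x→r, Dx→(1/r')Dx; clear ⇒ L₀.
L = (64 + 384·x + 768·x^2 + 512·x^3) - 2·Dx + (1 + 2·x)·Dx^2  (order 2).
h: a_k = 4, 0, -128, -256, 1664/3, 8192/3, 118784/45, -90112/15, -6141952/315, -4980736/315, …
ICs: h(0) = 4, h′(0) = 0.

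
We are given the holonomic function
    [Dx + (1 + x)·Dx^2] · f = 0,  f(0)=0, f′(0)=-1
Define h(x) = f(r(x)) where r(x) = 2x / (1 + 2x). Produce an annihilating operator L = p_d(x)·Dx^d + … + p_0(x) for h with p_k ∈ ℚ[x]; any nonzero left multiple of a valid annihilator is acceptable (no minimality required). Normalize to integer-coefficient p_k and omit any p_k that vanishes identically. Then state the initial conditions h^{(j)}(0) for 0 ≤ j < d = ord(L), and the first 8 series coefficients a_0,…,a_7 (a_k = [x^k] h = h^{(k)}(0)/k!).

f: a_k = 0, -1, 1/2, -1/3, 1/4, -1/5, 1/6, -1/7, …
L₀ from L_f via x↦r, Dx↦r'^{-1}Dx.
L = (6 + 16·x)·Dx + (1 + 6·x + 8·x^2)·Dx^2  (order 2).
h: a_k = 0, -2, 6, -56/3, 60, -992/5, 672, -16256/7, …
ICs: h(0) = 0, h′(0) = -2.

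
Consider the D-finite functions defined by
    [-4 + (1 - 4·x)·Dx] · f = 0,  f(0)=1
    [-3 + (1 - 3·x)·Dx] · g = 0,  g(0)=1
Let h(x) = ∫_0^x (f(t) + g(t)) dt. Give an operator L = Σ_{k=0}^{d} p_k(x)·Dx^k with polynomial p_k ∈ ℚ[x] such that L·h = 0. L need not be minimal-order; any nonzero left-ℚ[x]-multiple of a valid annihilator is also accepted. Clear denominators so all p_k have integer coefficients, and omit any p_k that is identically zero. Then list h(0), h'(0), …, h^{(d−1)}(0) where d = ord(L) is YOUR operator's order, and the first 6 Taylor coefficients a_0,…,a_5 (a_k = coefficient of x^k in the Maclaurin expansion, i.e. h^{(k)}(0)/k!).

f: a_k = 1, 4, 16, 64, 256, 1024, …
g: a_k = 1, 3, 9, 27, 81, 243, …
Sum ⇒ L₀ = lclm(L_f,L_g) in ℚ(x)⟨Dx⟩.
h=∫h₀ ⇒ L = L₀·Dx.
L = -24·Dx + (14 - 48·x)·Dx^2 + (-1 + 7·x - 12·x^2)·Dx^3  (order 3).
h: a_k = 0, 2, 7/2, 25/3, 91/4, 337/5, …
ICs: h(0) = 0, h′(0) = 2, h′′(0) = 7.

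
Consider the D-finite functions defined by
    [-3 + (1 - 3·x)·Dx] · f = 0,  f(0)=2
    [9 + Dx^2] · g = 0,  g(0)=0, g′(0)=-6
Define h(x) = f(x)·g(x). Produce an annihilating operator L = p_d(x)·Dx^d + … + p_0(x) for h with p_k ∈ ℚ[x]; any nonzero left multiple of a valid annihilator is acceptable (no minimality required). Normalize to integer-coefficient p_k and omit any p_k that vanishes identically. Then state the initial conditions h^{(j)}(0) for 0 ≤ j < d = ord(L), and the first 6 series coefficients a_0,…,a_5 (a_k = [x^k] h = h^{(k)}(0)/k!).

L = (-9 + 27·x) + 6·Dx + (-1 + 3·x)·Dx^2  (order 2).
h: a_k = 0, -12, -36, -90, -270, -8181/10, …
ICs: h(0) = 0, h′(0) = -12.

f: a_k = 2, 6, 18, 54, 162, 486, …
g: a_k = 0, -6, 0, 9, 0, -81/20, …
Sym-product of L_f,L_g gives L₀ (≤ ord 2).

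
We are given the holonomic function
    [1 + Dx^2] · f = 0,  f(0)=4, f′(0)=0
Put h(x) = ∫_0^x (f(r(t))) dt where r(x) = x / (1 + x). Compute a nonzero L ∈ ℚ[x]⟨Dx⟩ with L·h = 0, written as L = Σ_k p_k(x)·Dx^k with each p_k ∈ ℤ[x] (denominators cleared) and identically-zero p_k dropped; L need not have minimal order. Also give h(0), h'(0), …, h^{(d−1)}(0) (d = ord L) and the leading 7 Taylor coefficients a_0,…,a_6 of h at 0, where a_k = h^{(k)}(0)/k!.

L = Dx + (2 + 6·x + 6·x^2 + 2·x^3)·Dx^2 + (1 + 4·x + 6·x^2 + 4·x^3 + x^4)·Dx^3  (order 3).
h: a_k = 0, 4, 0, -2/3, 1, -7/6, 11/9, …
ICs: h(0) = 0, h′(0) = 4, h′′(0) = 0.

f: a_k = 4, 0, -2, 0, 1/6, 0, -1/180, …
h₀=f(r): pull back L_f along r ⇒ L₀.
h=∫h₀ ⇒ L = L₀·Dx.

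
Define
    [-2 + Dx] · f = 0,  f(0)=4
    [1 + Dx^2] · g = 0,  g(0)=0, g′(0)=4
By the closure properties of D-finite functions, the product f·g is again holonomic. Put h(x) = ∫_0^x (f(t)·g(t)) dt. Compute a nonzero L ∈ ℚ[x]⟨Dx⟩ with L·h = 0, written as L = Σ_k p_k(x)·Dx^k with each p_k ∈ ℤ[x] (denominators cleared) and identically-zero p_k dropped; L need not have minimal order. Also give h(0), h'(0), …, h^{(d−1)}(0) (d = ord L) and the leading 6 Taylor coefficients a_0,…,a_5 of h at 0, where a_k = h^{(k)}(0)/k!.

L = 5·Dx - 4·Dx^2 + Dx^3  (order 3).
h: a_k = 0, 0, 8, 32/3, 22/3, 16/5, …
ICs: h(0) = 0, h′(0) = 0, h′′(0) = 16.

f: a_k = 4, 8, 8, 16/3, 8/3, 16/15, …
g: a_k = 0, 4, 0, -2/3, 0, 1/30, …
Sym-product of L_f,L_g gives L₀ (≤ ord 2).
∫: right-multiply L₀ by Dx.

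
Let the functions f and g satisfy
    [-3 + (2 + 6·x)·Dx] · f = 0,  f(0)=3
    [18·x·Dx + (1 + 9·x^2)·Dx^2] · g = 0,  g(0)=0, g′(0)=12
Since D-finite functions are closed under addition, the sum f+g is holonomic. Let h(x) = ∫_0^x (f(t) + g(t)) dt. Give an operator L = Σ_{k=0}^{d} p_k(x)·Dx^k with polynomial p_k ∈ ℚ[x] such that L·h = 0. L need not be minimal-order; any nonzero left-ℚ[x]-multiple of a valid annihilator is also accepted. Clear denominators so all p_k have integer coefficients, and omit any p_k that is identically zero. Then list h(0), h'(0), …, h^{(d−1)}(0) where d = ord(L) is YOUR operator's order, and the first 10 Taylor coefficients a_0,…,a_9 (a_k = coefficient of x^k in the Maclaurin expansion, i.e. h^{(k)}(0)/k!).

f: a_k = 3, 9/2, -27/8, 81/16, -1215/128, 5103/256, -45927/1024, 216513/2048, -8444007/32768, 42220035/65536, …
g: a_k = 0, 12, 0, -36, 0, 972/5, 0, -8748/7, 0, 8748, …
L₀ := lclm(L_f,L_g); ord L₀ ≤ 1+2.
h=∫₀ˣh₀: take L = L₀·Dx.
L = (-36 - 270·x + 972·x^2 + 1458·x^3)·Dx^2 + (-33 - 144·x + 270·x^2 + 3888·x^3 + 5103·x^4)·Dx^3 + (-2 + 18·x + 108·x^2 + 324·x^3 + 1134·x^4 + 1458·x^5)·Dx^4  (order 4).
h: a_k = 0, 3, 33/4, -9/8, -495/64, -243/128, 91449/2560, -6561/1024, -16400313/114688, -938223/32768, …
ICs: h(0) = 0, h′(0) = 3, h′′(0) = 33/2, h′′′(0) = -27/4.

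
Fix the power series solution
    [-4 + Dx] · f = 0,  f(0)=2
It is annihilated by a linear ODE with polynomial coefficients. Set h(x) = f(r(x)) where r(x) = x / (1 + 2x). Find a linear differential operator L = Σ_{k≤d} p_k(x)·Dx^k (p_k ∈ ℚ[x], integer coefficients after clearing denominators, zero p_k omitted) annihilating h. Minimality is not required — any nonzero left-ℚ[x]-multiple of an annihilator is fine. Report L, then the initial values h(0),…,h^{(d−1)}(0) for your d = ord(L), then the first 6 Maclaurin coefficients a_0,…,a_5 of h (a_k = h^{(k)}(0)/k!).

f: a_k = 2, 8, 16, 64/3, 64/3, 256/15, …
h₀=f(r): pull back L_f along r ⇒ L₀.
L = -4 + (1 + 4·x + 4·x^2)·Dx  (order 1).
h: a_k = 2, 8, 0, -32/3, 64/3, -128/5, …
ICs: h(0) = 2.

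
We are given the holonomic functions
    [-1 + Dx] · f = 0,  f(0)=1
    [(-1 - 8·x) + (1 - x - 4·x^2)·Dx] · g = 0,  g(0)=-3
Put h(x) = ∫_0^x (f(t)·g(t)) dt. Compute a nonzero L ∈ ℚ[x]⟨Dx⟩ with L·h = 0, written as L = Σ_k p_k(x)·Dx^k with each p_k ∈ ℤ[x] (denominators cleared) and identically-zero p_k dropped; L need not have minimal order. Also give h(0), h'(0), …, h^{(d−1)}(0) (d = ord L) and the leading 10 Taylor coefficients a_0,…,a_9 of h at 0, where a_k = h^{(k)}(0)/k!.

f: a_k = 1, 1, 1/2, 1/6, 1/24, 1/120, 1/720, 1/5040, 1/40320, 1/362880, …
g: a_k = -3, -3, -15, -27, -87, -195, -543, -1323, -3495, -8787, …
h₀=f·g: eliminate ⇒ L₀, order ≤ 1·1.
h=∫₀ˣh₀: take L = L₀·Dx.
L = (2 + 7·x - 4·x^2)·Dx + (-1 + x + 4·x^2)·Dx^2  (order 2).
h: a_k = 0, -3, -3, -13/2, -11, -977/40, -5963/120, -26971/240, -831287/3360, -68891713/120960, …
ICs: h(0) = 0, h′(0) = -3.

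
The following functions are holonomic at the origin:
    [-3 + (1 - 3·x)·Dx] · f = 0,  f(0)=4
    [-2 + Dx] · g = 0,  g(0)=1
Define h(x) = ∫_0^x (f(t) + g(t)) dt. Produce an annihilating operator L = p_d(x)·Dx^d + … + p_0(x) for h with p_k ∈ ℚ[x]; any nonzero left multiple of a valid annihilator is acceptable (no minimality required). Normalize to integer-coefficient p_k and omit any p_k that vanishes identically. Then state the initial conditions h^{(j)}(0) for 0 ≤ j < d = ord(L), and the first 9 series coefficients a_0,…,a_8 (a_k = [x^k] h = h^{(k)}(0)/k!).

L = (-24 - 36·x)·Dx + (14 + 24·x - 36·x^2)·Dx^2 + (-1 - 3·x + 18·x^2)·Dx^3  (order 3).
h: a_k = 0, 5, 7, 38/3, 82/3, 974/15, 7292/45, 131224/315, 688907/630, …
ICs: h(0) = 0, h′(0) = 5, h′′(0) = 14.

f: a_k = 4, 12, 36, 108, 324, 972, 2916, 8748, 26244, …
g: a_k = 1, 2, 2, 4/3, 2/3, 4/15, 4/45, 8/315, 2/315, …
f+g: L₀ = lclm(L_f,L_g), ord ≤ 1+1.
∫: right-multiply L₀ by Dx.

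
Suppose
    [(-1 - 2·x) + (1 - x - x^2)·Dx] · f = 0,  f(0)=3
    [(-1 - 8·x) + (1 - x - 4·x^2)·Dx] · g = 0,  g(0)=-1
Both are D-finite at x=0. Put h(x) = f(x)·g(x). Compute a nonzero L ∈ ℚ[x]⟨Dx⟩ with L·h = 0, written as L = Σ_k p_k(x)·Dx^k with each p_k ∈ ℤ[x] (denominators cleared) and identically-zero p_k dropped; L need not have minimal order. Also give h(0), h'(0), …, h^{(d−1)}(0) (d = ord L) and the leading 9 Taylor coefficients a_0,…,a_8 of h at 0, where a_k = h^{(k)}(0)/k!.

L = (-2 - 8·x + 15·x^2 + 16·x^3) + (1 - 2·x - 4·x^2 + 5·x^3 + 4·x^4)·Dx  (order 1).
h: a_k = -3, -6, -24, -57, -168, -420, -1131, -2874, -7500, …
ICs: h(0) = -3.

f: a_k = 3, 3, 6, 9, 15, 24, 39, 63, 102, …
g: a_k = -1, -1, -5, -9, -29, -65, -181, -441, -1165, …
Product ⇒ symmetric product L₀, ord ≤ 1.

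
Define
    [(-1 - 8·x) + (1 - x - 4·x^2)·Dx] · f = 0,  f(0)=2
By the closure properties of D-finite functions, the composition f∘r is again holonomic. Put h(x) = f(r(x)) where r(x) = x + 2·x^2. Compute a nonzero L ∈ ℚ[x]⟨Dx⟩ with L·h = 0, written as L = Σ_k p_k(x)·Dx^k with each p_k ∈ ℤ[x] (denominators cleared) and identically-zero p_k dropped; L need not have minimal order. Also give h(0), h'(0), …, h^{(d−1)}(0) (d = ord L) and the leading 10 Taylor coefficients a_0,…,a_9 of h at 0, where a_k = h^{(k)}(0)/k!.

L = (1 + 12·x + 48·x^2 + 64·x^3) + (-1 + x + 6·x^2 + 16·x^3 + 16·x^4)·Dx  (order 1).
h: a_k = 2, 2, 14, 58, 206, 810, 3198, 12282, 47726, 185546, …
ICs: h(0) = 2.

f: a_k = 2, 2, 10, 18, 58, 130, 362, 882, 2330, 5858, …
L₀ from L_f via x↦r, Dx↦r'^{-1}Dx.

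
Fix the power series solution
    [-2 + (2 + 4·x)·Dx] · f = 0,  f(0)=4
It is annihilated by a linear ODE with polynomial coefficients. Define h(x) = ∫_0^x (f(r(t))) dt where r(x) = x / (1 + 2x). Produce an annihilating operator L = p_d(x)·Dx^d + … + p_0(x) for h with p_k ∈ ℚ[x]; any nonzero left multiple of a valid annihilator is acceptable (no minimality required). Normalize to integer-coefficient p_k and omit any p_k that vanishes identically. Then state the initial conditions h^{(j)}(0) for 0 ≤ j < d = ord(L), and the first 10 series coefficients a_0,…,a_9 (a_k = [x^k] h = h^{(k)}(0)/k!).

f: a_k = 4, 4, -2, 2, -5/2, 7/2, -21/4, 33/4, -429/32, 715/32, …
h₀=f(r): pull back L_f along r ⇒ L₀.
h=∫₀ˣh₀: take L = L₀·Dx.
L = -Dx + (1 + 6·x + 8·x^2)·Dx^2  (order 2).
h: a_k = 0, 4, 2, -10/3, 13/2, -141/10, 133/4, -2353/28, 7205/32, -182461/288, …
ICs: h(0) = 0, h′(0) = 4.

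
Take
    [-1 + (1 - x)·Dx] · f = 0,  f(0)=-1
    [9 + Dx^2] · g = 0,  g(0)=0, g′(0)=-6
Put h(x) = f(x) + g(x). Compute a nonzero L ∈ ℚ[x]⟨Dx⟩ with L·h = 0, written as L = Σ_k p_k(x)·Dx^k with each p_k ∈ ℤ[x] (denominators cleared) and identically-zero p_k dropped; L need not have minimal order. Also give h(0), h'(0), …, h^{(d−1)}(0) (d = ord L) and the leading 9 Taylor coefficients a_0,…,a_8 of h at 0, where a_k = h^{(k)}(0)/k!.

f: a_k = -1, -1, -1, -1, -1, -1, -1, -1, -1, …
g: a_k = 0, -6, 0, 9, 0, -81/20, 0, 243/280, 0, …
h₀=f+g: left-lcm gives L₀, ord ≤ 3.
L = (135 - 162·x + 81·x^2) + (-99 + 261·x - 243·x^2 + 81·x^3)·Dx + (15 - 18·x + 9·x^2)·Dx^2 + (-11 + 29·x - 27·x^2 + 9·x^3)·Dx^3  (order 3).
h: a_k = -1, -7, -1, 8, -1, -101/20, -1, -37/280, -1, …
ICs: h(0) = -1, h′(0) = -7, h′′(0) = -2.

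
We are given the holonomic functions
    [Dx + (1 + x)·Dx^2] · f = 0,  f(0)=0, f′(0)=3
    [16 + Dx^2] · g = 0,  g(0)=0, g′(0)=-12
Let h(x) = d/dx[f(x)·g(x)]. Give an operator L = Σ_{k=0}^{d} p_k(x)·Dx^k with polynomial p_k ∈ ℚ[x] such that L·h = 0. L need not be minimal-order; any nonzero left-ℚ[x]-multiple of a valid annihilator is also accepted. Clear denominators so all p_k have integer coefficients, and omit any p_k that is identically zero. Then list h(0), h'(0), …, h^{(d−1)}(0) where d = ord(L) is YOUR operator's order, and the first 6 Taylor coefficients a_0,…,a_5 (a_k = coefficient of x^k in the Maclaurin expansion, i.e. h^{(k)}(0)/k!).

L = (96160 + 647168·x + 1757184·x^2 + 2482176·x^3 + 1931264·x^4 + 786432·x^5 + 131072·x^6) + (13728 + 74144·x + 156160·x^2 + 161280·x^3 + 81920·x^4 + 16384·x^5)·Dx + (13546 + 87008·x + 228848·x^2 + 316416·x^3 + 242944·x^4 + 98304·x^5 + 16384·x^6)·Dx^2 + (858 + 4634·x + 9760·x^2 + 10080·x^3 + 5120·x^4 + 1024·x^5)·Dx^3 + (471 + 2910·x + 7439·x^2 + 10080·x^3 + 7640·x^4 + 3072·x^5 + 512·x^6)·Dx^4  (order 4).
h: a_k = 0, -72, 54, 336, -195, -312, …
ICs: h(0) = 0, h′(0) = -72, h′′(0) = 108, h′′′(0) = 2016.

f: a_k = 0, 3, -3/2, 1, -3/4, 3/5, …
g: a_k = 0, -12, 0, 32, 0, -128/5, …
f·g: L₀ = L_f ⊗_s L_g, ord ≤ 2·2.
h₀' ⇒ L via d/dx closure of L₀.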